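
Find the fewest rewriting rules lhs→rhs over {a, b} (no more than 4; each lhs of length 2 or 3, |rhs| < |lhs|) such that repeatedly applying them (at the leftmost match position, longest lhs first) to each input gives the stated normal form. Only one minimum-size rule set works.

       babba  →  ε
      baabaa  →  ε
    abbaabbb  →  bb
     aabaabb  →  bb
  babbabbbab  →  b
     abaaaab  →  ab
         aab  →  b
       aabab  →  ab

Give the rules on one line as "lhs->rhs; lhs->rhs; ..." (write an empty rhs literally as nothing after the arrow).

  | babba => abba => aba => aa => ε
  | baabaa => baa => ε
  | abbaabbb => abbbb => aabb => bb
  | aabaabb => baabb => bb

aa->; ba->a; baa->; bbb->ab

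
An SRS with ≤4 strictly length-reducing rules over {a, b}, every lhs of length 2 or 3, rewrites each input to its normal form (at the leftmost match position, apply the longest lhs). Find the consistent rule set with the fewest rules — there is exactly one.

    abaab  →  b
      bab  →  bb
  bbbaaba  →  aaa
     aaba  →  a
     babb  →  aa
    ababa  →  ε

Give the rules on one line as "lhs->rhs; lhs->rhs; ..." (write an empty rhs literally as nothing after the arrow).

aab->; ab->b; bba->; bbb->aa

  | abaab => baab => b
  | bab => bb
  | bbbaaba => aaaaba => aaa
  | aaba => a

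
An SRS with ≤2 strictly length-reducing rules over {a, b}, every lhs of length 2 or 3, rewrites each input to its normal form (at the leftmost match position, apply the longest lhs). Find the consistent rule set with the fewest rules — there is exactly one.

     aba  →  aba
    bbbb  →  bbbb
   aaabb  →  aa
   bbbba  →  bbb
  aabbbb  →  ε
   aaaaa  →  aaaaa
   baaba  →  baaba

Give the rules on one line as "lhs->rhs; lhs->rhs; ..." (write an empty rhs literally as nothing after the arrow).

  | aba
  | bbbb
  | aaabb => aa
  | bbbba => bbb

abb->; bba->b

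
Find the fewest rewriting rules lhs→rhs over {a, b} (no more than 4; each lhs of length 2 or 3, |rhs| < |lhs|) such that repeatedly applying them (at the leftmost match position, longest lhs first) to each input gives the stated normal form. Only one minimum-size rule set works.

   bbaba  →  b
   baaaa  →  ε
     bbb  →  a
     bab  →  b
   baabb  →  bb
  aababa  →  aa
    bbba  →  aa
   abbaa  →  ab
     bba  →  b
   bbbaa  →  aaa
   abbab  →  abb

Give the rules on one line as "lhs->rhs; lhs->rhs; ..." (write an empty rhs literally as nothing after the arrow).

  | bbaba => bba => b
  | baaaa => baaa => baa => ba => ε
  | bbb => a
  | bab => b

ba->; baa->ba; bbb->a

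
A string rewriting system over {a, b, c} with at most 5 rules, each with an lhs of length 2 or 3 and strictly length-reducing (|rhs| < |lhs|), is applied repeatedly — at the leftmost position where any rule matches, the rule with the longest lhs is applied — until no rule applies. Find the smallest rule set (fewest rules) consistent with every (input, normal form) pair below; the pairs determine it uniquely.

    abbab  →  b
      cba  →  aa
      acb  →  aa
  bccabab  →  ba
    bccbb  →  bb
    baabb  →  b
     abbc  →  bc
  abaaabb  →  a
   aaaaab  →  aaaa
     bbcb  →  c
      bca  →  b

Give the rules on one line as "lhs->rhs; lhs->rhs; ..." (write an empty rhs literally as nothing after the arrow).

ab->; bba->c; ca->; cb->a

  | abbab => bab => b
  | cba => aa
  | acb => aa
  | bccabab => bcbab => baab => ba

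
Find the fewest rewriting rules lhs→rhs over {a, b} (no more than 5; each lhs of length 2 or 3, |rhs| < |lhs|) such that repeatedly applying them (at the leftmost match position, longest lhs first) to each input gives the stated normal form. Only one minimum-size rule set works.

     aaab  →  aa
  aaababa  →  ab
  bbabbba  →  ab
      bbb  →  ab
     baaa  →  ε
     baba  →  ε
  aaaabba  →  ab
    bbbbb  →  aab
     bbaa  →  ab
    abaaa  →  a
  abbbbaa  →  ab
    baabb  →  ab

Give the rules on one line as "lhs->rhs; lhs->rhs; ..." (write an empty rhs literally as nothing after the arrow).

  | aaab => abb => aa
  | aaababa => abbaba => aaaba => abba => aaa => ab
  | bbabbba => aabbba => aaaba => abba => aaa => ab
  | bbb => ab

aaa->ab; ba->; baa->b; bb->a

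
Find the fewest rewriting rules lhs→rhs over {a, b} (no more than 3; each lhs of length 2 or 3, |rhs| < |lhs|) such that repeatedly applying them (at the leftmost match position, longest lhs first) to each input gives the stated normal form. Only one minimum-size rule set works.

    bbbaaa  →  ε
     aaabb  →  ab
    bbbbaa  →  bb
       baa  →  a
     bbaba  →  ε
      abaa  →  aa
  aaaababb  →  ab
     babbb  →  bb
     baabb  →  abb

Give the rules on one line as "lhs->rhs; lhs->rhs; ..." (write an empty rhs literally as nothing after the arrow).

  | bbbaaa => bbaa => ba => ε
  | aaabb => ab
  | bbbbaa => bbba => bb
  | baa => a

aab->; ba->; bab->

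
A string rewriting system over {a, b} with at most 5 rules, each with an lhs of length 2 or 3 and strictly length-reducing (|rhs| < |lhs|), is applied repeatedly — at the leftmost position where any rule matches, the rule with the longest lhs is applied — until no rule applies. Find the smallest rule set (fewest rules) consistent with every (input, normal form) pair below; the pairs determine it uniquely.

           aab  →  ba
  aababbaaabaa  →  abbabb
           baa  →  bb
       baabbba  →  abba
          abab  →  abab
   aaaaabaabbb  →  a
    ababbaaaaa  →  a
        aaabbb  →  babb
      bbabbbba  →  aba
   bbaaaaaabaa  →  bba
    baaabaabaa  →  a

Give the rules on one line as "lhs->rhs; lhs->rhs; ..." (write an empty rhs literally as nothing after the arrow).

  | aab => ba
  | aababbaaabaa => baabbaaabaa => bbbbaaabaa => abaaabaa => abbabaa => abbabb
  | baa => bb
  | baabbba => bbbbba => abba

aa->a; aab->ba; baa->bb; bbb->a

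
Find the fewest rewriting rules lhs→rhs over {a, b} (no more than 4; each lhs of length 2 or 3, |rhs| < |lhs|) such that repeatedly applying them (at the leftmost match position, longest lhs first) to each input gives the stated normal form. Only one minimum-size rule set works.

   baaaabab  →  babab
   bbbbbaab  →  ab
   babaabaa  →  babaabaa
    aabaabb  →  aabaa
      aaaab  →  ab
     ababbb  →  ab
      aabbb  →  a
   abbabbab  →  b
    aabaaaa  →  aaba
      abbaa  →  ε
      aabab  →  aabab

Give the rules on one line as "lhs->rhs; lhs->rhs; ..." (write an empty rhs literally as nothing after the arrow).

aaa->; bb->; bbb->aa

  | baaaabab => babab
  | bbbbbaab => aabbaab => aaaab => ab
  | babaabaa
  | aabaabb => aabaa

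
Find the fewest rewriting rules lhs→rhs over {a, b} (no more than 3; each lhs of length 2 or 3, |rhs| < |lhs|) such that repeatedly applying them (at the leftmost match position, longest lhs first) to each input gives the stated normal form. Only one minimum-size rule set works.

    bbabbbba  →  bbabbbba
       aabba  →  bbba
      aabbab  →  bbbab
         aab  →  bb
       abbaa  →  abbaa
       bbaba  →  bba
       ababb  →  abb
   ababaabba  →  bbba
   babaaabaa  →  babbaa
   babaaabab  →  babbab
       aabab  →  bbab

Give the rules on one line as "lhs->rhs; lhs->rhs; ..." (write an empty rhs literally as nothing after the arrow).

aab->bb; aba->a

  | bbabbbba
  | aabba => bbba
  | aabbab => bbbab
  | aab => bb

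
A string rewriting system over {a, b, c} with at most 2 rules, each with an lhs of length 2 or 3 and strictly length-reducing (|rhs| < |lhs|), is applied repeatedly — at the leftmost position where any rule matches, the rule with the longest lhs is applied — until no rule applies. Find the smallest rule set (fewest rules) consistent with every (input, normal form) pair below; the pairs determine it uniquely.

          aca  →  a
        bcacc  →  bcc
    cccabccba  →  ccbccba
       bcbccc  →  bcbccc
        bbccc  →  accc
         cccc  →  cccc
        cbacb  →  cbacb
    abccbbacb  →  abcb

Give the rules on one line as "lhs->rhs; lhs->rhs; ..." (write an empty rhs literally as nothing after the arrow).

  | aca => a
  | bcacc => bcc
  | cccabccba => ccbccba
  | bcbccc

bb->a; ca->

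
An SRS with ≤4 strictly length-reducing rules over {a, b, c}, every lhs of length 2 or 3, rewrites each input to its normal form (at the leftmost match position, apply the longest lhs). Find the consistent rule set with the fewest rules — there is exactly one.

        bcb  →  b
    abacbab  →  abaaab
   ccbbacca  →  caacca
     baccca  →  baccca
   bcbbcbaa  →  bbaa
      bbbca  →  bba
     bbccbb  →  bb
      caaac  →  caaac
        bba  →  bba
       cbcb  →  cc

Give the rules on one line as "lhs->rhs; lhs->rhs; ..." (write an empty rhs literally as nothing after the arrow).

  | bcb => b
  | abacbab => abaaab
  | ccbbacca => ccbacca => caacca
  | baccca

bc->; cb->c; cba->aa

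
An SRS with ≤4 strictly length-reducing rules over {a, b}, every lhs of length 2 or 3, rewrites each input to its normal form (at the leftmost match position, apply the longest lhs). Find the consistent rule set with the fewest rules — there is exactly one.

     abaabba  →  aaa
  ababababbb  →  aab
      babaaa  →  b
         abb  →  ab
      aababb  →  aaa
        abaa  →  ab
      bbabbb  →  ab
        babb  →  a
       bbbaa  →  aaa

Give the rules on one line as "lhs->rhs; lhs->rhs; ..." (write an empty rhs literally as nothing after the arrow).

  | abaabba => ababba => abbba => aaa
  | ababababbb => abbababbb => abababbb => abbabbb => ababbb => abbbb => aab
  | babaaa => bbaaa => baaa => baa => ba => b
  | abb => ab

ba->b; bb->b; bbb->a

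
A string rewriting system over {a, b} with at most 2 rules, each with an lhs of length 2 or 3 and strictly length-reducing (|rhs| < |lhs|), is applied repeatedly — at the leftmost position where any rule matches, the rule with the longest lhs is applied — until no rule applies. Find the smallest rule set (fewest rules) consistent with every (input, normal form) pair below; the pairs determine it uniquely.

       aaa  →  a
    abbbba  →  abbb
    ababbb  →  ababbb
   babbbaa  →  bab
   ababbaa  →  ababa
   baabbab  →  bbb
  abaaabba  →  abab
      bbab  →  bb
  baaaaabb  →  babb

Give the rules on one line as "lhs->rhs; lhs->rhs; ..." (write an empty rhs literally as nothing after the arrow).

  | aaa => a
  | abbbba => abbb
  | ababbb
  | babbbaa => babba => bab

aa->; bba->b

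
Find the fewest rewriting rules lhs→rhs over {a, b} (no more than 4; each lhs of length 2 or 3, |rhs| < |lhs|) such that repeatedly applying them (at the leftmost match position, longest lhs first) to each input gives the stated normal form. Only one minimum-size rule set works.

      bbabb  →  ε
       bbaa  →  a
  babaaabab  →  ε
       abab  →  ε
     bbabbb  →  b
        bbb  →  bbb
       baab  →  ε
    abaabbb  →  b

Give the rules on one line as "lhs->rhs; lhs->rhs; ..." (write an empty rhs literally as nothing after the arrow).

aa->a; ab->; abb->; ba->a

  | bbabb => babb => abb => ε
  | bbaa => baa => aa => a
  | babaaabab => abaaabab => aaabab => aabab => abab => ab => ε
  | abab => ab => ε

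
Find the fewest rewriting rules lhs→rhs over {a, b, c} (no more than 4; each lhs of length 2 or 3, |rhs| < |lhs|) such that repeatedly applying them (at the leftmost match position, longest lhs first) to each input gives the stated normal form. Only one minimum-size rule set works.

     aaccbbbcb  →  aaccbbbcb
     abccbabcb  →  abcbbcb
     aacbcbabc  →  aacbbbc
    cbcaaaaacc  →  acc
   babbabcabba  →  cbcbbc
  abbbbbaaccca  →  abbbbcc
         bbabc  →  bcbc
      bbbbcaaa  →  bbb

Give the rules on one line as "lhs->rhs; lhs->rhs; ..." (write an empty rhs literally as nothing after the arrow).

  | aaccbbbcb
  | abccbabcb => abcbbcb
  | aacbcbabc => aacbbbc
  | cbcaaaaacc => cbaaaacc => baaacc => caacc => acc

ba->c; ca->; cba->b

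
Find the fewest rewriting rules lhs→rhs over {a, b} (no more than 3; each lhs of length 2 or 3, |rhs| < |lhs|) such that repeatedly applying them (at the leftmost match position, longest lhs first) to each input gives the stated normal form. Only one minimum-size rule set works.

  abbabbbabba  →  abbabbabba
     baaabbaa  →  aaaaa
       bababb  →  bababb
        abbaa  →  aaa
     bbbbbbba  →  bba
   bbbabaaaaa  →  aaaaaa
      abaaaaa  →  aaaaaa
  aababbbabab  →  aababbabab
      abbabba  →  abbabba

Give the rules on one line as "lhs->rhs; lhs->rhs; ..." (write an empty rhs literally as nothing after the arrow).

  | abbabbbabba => abbabbabba
  | baaabbaa => aaabbaa => aaabaa => aaaaa
  | bababb
  | abbaa => abaa => aaa

baa->aa; bbb->bb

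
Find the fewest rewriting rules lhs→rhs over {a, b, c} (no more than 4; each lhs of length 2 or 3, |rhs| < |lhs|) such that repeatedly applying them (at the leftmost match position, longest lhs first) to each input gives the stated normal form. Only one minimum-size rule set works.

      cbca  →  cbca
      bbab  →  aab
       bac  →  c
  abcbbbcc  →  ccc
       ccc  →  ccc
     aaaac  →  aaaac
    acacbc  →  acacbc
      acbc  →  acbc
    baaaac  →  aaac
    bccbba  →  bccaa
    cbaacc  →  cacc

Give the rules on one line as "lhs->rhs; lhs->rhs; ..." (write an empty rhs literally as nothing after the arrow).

abc->c; ba->; bb->a

  | cbca
  | bbab => aab
  | bac => c
  | abcbbbcc => cbbbcc => cabcc => ccc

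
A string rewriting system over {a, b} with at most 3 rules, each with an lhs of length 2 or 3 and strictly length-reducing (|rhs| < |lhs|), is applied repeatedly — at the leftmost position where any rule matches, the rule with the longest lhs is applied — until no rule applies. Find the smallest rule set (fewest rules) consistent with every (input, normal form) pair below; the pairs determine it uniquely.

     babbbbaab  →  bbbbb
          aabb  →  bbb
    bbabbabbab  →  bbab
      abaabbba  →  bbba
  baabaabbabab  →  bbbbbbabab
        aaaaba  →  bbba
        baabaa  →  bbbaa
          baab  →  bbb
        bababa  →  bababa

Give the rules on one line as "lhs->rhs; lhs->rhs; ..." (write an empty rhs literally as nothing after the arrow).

aab->bb; abb->

  | babbbbaab => bbbaab => bbbbb
  | aabb => bbb
  | bbabbabbab => bbabbab => bbab
  | abaabbba => abbbbba => bbba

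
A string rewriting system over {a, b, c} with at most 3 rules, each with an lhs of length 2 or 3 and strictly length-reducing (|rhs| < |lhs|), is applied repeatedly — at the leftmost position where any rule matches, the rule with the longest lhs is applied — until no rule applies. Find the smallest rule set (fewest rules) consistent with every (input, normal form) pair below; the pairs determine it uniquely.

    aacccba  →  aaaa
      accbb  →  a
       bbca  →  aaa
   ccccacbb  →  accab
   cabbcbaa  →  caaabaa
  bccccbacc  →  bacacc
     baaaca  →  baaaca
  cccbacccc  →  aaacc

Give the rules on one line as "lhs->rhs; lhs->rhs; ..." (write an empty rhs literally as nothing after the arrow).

bbc->aa; cb->; ccc->ac

  | aacccba => aaacba => aaaa
  | accbb => acb => a
  | bbca => aaa
  | ccccacbb => accacbb => accab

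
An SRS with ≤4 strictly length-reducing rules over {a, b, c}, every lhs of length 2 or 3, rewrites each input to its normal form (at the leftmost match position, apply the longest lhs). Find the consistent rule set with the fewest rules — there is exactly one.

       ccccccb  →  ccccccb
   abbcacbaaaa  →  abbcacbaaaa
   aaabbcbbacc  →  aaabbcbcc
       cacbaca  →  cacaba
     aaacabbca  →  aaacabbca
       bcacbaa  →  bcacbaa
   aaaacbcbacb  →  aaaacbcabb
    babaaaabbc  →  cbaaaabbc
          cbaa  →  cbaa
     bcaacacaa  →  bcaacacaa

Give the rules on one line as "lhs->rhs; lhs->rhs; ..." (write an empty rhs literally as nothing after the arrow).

  | ccccccb
  | abbcacbaaaa
  | aaabbcbbacc => aaabbcbcc
  | cacbaca => cacaba

bab->cb; bac->ab; bba->b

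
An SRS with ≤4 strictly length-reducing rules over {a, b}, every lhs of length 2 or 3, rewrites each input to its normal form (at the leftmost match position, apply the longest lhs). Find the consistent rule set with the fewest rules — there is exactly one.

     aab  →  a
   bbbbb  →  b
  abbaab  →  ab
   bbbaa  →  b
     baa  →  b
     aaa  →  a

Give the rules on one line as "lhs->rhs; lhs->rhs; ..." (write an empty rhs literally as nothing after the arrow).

aa->; aab->a; bb->

  | aab => a
  | bbbbb => bbb => b
  | abbaab => aaab => ab
  | bbbaa => baa => b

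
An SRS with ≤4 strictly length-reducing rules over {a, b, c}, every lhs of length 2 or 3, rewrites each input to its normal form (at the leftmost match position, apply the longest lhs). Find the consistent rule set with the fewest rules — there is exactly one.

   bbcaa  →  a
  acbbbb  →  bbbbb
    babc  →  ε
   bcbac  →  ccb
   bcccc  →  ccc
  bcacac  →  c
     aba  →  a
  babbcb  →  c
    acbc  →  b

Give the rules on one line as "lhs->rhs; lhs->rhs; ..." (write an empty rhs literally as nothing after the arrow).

  | bbcaa => baa => a
  | acbbbb => bbbbb
  | babc => bc => ε
  | bcbac => ccac => ccb

ac->b; ba->; bc->; bcb->cc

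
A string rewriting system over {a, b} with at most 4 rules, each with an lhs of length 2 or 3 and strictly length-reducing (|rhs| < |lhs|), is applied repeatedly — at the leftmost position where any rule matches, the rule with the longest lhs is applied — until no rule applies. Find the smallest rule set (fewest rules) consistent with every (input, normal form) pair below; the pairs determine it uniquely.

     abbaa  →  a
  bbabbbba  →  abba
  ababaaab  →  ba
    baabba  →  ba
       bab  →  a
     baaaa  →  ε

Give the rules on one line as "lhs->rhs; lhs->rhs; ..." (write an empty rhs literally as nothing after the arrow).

  | abbaa => abbb => a
  | bbabbbba => babbba => abba
  | ababaaab => aaaaab => baaab => bbab => ba
  | baabba => bbbba => ba

aa->b; bab->a; bbb->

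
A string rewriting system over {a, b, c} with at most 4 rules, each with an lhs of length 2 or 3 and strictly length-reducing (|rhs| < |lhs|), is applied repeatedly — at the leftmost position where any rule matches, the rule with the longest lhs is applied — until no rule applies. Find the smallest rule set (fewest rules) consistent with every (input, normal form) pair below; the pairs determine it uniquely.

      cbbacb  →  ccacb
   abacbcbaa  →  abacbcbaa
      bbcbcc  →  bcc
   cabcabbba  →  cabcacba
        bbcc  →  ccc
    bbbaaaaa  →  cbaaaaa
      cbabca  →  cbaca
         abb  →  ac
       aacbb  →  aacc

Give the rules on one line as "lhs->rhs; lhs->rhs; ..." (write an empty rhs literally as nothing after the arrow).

  | cbbacb => ccacb
  | abacbcbaa
  | bbcbcc => ccbcc => bcc
  | cabcabbba => cabcacba

bab->ba; bb->c; ccb->b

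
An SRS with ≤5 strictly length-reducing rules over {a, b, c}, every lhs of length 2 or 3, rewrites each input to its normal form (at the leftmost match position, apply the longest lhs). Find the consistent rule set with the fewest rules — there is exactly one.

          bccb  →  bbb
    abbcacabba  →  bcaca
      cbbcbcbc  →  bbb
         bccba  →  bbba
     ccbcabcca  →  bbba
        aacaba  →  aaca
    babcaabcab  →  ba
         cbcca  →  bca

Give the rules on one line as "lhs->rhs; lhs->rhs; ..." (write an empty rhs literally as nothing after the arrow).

ab->; abc->; cb->c; cc->b

  | bccb => bbb
  | abbcacabba => bcacabba => bcacba => bcaca
  | cbbcbcbc => cbcbcbc => ccbcbc => bbcbc => bbcc => bbb
  | bccba => bbba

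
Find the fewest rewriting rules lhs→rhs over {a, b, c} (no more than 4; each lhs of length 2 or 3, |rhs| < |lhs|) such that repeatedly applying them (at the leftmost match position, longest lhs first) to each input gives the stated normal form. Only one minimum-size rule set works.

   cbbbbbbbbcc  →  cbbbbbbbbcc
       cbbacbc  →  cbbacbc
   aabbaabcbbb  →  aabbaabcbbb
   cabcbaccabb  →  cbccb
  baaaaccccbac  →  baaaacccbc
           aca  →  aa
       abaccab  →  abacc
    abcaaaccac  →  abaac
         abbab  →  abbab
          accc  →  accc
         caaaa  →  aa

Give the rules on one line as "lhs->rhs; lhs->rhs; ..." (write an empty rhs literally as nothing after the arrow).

  | cbbbbbbbbcc
  | cbbacbc
  | aabbaabcbbb
  | cabcbaccabb => ccbaccabb => cbccabb => cbccb

ca->a; caa->; cab->c; cba->b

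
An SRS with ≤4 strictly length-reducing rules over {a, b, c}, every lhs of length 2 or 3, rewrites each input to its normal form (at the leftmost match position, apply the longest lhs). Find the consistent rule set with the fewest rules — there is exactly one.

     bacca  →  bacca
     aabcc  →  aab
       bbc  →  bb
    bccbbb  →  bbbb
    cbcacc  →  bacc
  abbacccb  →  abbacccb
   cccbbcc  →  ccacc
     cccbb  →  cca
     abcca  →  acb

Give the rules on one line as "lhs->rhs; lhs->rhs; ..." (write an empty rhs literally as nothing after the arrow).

bc->b; bca->cb; cbb->a; cbc->b

  | bacca
  | aabcc => aabc => aab
  | bbc => bb
  | bccbbb => bcbbb => bbbb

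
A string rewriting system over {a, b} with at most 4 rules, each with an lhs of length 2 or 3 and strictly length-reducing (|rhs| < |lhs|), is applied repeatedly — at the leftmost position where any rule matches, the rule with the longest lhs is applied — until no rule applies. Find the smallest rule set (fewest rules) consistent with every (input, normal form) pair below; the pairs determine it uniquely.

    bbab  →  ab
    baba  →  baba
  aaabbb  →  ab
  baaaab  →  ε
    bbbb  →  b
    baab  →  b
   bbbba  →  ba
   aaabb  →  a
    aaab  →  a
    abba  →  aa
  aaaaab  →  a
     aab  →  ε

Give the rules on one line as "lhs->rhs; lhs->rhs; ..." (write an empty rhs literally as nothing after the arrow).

aab->bb; baa->; bb->; bbb->

  | bbab => ab
  | baba
  | aaabbb => abbbb => ab
  | baaaab => aab => bb => ε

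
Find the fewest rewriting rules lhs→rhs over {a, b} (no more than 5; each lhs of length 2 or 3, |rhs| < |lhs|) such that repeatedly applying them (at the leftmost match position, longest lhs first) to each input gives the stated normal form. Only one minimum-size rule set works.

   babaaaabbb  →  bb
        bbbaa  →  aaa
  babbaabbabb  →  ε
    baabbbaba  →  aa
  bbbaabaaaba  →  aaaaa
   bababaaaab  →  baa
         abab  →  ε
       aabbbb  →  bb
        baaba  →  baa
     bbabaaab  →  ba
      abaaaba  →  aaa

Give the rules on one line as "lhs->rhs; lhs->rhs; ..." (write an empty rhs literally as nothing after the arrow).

  | babaaaabbb => bbaaaabbb => baaabbb => baabb => bab => bb
  | bbbaa => aaa
  | babbaabbabb => bbbaabbabb => aaabbabb => aababb => aabb => ab => ε
  | baabbbaba => babbaba => bbbaba => aaba => aa

ab->; bab->bb; bba->b; bbb->a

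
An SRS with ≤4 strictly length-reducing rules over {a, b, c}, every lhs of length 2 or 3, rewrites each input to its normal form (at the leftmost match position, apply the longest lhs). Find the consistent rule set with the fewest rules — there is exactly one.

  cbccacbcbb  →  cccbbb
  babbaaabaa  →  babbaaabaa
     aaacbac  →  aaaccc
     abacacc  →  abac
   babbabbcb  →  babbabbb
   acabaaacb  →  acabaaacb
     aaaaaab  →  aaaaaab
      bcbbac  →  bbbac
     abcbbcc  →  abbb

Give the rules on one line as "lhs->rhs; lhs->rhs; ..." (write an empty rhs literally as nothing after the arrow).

  | cbccacbcbb => cbcacbcbb => cbacbcbb => cccbcbb => cccbbb
  | babbaaabaa
  | aaacbac => aaaccc
  | abacacc => abac

bc->b; cac->; cba->cc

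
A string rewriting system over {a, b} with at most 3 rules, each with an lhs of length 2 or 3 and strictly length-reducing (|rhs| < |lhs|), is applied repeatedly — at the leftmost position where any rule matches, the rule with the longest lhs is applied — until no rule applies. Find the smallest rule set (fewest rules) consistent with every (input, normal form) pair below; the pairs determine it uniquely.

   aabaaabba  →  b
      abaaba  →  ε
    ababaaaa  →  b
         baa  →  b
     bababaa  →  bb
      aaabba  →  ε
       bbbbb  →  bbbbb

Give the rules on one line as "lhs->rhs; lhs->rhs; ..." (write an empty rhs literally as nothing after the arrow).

aa->; ab->a

  | aabaaabba => baaabba => babba => baba => baa => b
  | abaaba => aaaba => aba => aa => ε
  | ababaaaa => aabaaaa => baaaa => baa => b
  | baa => b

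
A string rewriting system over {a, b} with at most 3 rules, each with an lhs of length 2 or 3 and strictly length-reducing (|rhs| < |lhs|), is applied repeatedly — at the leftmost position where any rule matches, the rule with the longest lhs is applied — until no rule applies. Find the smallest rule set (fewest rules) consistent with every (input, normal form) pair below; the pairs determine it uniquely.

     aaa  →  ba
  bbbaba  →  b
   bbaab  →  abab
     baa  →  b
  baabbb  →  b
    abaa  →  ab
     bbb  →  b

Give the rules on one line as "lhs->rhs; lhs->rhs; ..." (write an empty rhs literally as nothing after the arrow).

aa->b; bb->b; bba->ab

  | aaa => ba
  | bbbaba => bbaba => abba => aab => bb => b
  | bbaab => abab
  | baa => bb => b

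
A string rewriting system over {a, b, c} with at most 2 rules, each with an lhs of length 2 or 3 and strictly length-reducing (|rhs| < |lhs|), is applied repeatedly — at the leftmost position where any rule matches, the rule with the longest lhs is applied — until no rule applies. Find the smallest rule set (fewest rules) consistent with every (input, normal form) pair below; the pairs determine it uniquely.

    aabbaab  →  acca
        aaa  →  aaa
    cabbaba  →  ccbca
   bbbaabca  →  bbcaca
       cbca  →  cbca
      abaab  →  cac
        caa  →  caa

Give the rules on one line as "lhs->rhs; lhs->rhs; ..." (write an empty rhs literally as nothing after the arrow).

  | aabbaab => acbaab => acbac => acca
  | aaa
  | cabbaba => ccbaba => ccbca
  | bbbaabca => bbbacca => bbcaca

ab->c; bac->ca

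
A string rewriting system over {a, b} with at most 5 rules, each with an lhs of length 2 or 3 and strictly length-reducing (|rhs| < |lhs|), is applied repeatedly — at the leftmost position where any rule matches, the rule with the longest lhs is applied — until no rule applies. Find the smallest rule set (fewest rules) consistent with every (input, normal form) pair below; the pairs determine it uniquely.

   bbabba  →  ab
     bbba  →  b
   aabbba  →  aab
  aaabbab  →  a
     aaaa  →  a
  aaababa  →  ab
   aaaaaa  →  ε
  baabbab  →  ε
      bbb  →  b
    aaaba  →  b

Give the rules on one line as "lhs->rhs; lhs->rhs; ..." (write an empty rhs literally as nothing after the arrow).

  | bbabba => abbba => aba => ab
  | bbba => ba => b
  | aabbba => aaba => aab
  | aaabbab => bbab => abb => a

aaa->; ba->b; bb->; bba->ab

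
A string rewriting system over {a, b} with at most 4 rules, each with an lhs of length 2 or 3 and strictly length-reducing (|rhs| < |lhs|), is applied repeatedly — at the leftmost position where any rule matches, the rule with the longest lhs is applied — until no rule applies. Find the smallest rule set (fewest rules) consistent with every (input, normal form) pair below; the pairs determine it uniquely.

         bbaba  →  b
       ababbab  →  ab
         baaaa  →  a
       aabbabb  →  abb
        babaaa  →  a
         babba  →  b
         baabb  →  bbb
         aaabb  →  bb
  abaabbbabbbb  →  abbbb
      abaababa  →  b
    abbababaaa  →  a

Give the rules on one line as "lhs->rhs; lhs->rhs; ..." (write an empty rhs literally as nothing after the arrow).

aa->b; aaa->; ba->a

  | bbaba => baba => aba => aa => b
  | ababbab => aabbab => bbbab => bbab => bab => ab
  | baaaa => aaaa => a
  | aabbabb => bbbabb => bbabb => babb => abb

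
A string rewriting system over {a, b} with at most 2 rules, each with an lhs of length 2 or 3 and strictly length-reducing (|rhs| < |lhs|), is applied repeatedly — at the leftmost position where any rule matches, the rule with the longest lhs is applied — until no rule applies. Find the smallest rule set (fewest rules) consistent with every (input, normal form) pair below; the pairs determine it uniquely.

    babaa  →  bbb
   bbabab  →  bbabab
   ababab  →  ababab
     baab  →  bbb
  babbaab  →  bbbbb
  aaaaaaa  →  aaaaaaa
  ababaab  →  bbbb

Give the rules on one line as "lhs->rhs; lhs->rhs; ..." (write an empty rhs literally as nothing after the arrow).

  | babaa => babb => bbb
  | bbabab
  | ababab
  | baab => bbb

abb->bb; baa->bb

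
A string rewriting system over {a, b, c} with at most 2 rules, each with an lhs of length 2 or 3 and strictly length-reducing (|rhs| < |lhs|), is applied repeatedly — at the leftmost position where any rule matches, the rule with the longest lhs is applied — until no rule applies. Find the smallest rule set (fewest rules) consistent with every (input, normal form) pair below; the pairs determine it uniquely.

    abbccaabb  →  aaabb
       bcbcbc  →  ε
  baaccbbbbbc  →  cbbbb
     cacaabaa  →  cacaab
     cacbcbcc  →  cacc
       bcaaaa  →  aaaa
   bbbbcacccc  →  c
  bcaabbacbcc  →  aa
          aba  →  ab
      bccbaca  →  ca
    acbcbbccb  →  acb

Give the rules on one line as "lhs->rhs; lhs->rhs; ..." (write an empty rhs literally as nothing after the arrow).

ba->b; bc->

  | abbccaabb => abcaabb => aaabb
  | bcbcbc => bcbc => bc => ε
  | baaccbbbbbc => baccbbbbbc => bccbbbbbc => cbbbbbc => cbbbb
  | cacaabaa => cacaaba => cacaab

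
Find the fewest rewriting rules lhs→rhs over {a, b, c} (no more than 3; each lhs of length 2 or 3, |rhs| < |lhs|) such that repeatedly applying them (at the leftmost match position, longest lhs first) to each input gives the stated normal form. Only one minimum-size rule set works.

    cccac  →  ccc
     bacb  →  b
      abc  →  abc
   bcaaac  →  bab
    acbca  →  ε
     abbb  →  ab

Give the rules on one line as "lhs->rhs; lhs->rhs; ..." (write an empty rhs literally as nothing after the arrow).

  | cccac => ccc
  | bacb => bbb => b
  | abc
  | bcaaac => baac => bab

ac->b; bb->; ca->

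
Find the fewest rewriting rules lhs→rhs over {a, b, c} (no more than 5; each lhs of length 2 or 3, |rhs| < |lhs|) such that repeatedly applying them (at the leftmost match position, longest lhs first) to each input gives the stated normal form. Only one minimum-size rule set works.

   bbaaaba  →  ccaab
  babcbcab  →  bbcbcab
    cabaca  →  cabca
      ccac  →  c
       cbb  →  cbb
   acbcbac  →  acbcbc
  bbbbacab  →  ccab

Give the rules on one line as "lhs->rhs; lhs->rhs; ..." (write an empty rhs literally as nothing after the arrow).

ba->b; bba->cc; cac->; ccc->a

  | bbaaaba => ccaaba => ccaab
  | babcbcab => bbcbcab
  | cabaca => cabca
  | ccac => c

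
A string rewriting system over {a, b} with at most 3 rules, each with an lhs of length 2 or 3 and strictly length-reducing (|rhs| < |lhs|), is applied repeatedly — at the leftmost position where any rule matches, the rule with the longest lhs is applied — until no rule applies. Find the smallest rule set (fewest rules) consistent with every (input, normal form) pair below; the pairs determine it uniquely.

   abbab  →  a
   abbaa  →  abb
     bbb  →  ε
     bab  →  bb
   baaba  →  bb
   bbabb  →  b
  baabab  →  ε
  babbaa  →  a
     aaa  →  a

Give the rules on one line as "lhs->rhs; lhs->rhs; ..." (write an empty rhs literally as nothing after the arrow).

aa->a; ba->b; bbb->

  | abbab => abbb => a
  | abbaa => abba => abb
  | bbb => ε
  | bab => bb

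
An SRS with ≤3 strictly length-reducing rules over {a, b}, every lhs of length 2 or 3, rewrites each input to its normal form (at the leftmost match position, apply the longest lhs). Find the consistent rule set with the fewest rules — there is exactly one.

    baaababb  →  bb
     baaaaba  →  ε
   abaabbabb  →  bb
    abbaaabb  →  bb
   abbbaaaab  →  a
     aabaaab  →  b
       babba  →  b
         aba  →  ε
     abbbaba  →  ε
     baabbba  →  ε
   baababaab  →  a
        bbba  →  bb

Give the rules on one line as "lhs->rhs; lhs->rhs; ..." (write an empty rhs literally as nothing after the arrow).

aa->; ab->a; ba->

  | baaababb => aababb => babb => bb
  | baaaaba => aaaba => aba => aa => ε
  | abaabbabb => aaabbabb => abbabb => ababb => aabb => bb
  | abbaaabb => abaaabb => aaaabb => aabb => bb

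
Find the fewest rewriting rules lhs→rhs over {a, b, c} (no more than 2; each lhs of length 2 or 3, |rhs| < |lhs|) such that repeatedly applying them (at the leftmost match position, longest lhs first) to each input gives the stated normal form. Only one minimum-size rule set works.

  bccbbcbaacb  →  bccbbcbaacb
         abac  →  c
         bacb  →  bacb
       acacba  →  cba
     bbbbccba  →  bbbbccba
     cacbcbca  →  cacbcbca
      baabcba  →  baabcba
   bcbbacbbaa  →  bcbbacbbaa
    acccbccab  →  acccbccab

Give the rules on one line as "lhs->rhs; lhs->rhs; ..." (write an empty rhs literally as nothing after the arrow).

  | bccbbcbaacb
  | abac => c
  | bacb
  | acacba => cba

aba->; aca->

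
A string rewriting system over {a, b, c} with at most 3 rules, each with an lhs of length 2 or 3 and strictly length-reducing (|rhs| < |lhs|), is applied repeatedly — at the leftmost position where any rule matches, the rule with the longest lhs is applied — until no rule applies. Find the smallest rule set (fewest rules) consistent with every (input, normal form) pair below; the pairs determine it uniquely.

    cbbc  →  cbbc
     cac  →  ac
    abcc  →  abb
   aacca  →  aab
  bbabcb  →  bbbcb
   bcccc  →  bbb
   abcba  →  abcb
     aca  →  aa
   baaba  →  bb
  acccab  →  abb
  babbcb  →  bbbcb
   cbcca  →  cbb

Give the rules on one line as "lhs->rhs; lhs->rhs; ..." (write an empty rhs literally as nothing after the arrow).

  | cbbc
  | cac => ac
  | abcc => abb
  | aacca => aaba => aab

ba->b; ca->a; cc->b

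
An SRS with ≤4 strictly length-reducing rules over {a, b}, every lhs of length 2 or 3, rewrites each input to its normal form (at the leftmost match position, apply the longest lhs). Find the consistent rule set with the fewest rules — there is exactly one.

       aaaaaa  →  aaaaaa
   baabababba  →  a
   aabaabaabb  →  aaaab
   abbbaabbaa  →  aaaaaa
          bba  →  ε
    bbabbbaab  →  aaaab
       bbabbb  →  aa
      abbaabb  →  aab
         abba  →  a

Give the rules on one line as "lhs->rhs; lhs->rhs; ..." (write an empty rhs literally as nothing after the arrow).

  | aaaaaa
  | baabababba => abababba => ababba => abba => aba => a
  | aabaabaabb => aaabaabb => aaaabb => aaaab
  | abbbaabbaa => aaaaabbaa => aaaaabaa => aaaaaa

ba->; bb->b; bbb->aa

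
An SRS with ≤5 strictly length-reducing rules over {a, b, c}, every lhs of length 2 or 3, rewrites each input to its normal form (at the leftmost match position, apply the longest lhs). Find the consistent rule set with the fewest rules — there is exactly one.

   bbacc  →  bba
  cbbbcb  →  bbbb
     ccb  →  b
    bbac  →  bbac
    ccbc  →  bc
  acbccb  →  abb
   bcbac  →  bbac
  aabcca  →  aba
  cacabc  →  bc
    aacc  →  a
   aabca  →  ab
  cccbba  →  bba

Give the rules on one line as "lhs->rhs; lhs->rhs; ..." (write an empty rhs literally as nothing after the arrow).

aa->a; ca->; cb->b; cc->

  | bbacc => bba
  | cbbbcb => bbbcb => bbbb
  | ccb => b
  | bbac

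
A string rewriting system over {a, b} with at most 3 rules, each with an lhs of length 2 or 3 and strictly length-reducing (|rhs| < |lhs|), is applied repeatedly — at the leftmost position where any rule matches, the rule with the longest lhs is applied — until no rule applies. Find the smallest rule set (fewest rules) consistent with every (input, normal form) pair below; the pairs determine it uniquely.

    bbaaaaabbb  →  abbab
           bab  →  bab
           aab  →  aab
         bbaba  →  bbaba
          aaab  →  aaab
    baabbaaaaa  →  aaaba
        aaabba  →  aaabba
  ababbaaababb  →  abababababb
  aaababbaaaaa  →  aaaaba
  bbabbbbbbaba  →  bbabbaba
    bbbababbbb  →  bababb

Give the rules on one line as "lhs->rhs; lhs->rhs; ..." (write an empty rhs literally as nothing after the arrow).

  | bbaaaaabbb => babaaabbb => baababbb => abbabbb => abbab
  | bab
  | aab
  | bbaba

baa->ab; bbb->b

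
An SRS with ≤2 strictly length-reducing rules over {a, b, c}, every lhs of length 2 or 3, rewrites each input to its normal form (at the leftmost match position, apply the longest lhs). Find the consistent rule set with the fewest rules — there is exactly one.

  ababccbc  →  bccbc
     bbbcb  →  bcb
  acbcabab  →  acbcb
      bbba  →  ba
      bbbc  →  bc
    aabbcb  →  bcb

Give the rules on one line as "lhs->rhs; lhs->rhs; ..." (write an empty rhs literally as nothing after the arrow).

ab->b; bb->b

  | ababccbc => babccbc => bbccbc => bccbc
  | bbbcb => bbcb => bcb
  | acbcabab => acbcbab => acbcbb => acbcb
  | bbba => bba => ba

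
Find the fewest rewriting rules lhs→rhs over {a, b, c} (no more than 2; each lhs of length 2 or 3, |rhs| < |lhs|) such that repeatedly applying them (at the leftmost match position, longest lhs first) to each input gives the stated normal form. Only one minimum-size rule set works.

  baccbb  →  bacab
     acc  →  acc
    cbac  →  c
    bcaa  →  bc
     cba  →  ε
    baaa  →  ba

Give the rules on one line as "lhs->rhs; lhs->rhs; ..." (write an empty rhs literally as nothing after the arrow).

aa->; cb->a

  | baccbb => bacab
  | acc
  | cbac => aac => c
  | bcaa => bc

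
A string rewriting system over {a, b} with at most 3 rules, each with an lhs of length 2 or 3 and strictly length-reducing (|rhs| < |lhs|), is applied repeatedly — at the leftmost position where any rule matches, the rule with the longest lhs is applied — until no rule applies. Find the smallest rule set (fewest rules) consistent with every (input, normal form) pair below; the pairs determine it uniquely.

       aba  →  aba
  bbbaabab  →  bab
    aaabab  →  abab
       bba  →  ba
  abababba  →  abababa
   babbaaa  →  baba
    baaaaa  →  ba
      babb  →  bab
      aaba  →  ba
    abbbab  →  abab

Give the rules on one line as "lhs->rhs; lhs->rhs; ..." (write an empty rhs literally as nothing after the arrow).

aa->; bb->b

  | aba
  | bbbaabab => bbaabab => baabab => bbab => bab
  | aaabab => abab
  | bba => ba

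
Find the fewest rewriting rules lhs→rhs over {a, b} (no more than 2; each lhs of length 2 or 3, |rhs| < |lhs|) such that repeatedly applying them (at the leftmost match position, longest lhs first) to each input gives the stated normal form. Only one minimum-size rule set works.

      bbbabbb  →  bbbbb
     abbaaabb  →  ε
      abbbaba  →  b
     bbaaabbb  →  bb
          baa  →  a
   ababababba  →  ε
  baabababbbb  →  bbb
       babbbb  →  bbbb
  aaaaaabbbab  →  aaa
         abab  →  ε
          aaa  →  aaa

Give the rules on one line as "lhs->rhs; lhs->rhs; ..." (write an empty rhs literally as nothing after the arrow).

ab->; ba->

  | bbbabbb => bbbbb
  | abbaaabb => baaabb => aabb => ab => ε
  | abbbaba => bbaba => bba => b
  | bbaaabbb => baabbb => abbb => bb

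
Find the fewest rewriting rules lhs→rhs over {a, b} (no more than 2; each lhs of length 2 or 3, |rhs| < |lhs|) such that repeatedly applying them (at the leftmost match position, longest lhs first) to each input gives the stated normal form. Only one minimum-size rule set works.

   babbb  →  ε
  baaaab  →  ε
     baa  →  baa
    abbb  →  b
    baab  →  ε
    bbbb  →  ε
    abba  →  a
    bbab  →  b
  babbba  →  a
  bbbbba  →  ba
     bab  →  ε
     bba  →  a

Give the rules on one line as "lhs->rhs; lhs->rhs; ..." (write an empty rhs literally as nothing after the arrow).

  | babbb => bbbb => bb => ε
  | baaaab => baaab => baab => bab => bb => ε
  | baa
  | abbb => bbb => b

ab->b; bb->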